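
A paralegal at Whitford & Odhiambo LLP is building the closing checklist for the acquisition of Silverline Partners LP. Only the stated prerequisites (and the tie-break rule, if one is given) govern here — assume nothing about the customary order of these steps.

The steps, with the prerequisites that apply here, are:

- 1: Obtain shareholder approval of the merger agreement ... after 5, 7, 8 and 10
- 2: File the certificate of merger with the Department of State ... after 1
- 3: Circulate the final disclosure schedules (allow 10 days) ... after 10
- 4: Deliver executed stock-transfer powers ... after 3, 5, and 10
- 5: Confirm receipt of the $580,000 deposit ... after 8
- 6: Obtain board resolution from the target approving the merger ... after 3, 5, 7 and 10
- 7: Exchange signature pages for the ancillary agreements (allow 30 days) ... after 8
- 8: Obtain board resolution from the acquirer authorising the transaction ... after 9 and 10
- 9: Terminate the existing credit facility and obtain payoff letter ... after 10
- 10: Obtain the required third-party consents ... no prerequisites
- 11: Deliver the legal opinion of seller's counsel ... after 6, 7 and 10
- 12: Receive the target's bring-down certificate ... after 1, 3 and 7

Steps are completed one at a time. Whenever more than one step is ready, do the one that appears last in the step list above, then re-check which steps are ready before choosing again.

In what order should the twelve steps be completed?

10, 9, 8, 7, 5, 3, 6, 11, 4, 1, 12, 2

10 is the only step with nothing outstanding, so it goes first.
Ready: 9 and 3. 9 is listed later → 9.
Now 8 and 3 have their prerequisites met. 8 is listed later, so 8 next.
7 and 5 now also ready, so the ready set is {7, 5, 3}; 7 is listed later → 7.
Now 5 and 3 have their prerequisites met. 5 is listed later, so 5 next.
3 and 1 are both available; 3 is listed later → 3.
Now 6, 4 and 1 have their prerequisites met. 6 is listed later, so 6 next.
11, 4 and 1 are all available; 11 is listed later → 11.
Ready: 4 and 1. 4 is listed later → 4.
That leaves 1 as the only ready step → 1.
12 and 2 are both available; 12 is listed later → 12.
Next only 2 has its prerequisites met → 2.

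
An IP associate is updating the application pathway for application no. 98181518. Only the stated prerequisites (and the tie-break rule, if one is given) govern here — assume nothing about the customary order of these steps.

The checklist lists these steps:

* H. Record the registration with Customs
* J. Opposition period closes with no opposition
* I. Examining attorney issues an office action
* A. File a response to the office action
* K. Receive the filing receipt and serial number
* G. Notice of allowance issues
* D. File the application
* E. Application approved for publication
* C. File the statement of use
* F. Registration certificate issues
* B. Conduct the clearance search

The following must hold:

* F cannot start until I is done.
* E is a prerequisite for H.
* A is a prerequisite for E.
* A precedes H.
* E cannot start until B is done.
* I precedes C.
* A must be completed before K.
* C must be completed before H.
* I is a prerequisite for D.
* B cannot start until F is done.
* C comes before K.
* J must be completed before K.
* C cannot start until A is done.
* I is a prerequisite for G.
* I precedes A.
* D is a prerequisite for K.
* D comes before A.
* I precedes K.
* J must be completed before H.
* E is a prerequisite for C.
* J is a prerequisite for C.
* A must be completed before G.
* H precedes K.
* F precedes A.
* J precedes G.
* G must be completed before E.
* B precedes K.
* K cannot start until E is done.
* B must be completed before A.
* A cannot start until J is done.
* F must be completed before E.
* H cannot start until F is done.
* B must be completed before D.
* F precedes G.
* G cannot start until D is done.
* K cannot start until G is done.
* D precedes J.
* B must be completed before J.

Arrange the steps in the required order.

I, F, B, D, J, A, G, E, C, H, K

Only I has no prerequisites, so it is first.
Next only F has its prerequisites met → F.
B needed F, now all done → B.
D is the only step now ready → D.
J is the only step now ready → J.
A is the only step now ready → A.
G needed J, I, A, D and F, now all done → G.
Next only E has its prerequisites met → E.
C needed J, I, A and E, now all done → C.
H needed J, A, E, C and F, now all done → H.
Next only K has its prerequisites met → K.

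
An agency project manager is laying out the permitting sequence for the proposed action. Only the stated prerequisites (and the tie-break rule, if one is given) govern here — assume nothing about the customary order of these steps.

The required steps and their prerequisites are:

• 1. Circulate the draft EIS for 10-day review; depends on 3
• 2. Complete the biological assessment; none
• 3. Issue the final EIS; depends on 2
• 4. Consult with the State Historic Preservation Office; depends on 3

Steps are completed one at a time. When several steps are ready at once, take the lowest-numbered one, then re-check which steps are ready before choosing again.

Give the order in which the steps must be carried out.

2 → 3 → 1 → 4

2 has no prerequisites → 2 first.
That leaves 3 as the only ready step → 3.
1 and 4 are both available; 1 has the earlier label → 1.
4 needed 3, now all done → 4.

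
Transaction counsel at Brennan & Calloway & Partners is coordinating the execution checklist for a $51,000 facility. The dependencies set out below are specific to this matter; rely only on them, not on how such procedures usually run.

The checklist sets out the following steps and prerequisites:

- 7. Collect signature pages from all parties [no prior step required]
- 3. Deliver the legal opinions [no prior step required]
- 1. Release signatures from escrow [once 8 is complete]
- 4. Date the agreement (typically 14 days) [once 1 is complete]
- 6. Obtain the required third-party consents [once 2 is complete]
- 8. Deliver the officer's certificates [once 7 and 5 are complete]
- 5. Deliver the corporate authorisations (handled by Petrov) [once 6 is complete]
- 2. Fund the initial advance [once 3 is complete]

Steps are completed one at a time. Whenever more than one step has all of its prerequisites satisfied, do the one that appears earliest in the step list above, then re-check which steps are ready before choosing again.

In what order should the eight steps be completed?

7 and 3 have no prerequisites; 7 is listed earlier, so 7 is first.
Next only 3 has its prerequisites met → 3.
2 is the only step now ready → 2.
6 needed 2, now all done → 6.
That leaves 5 as the only ready step → 5.
8 needed 7 and 5, now all done → 8.
1 is the only step now ready → 1.
4 needed 1, now all done → 4.

7 3 2 6 5 8 1 4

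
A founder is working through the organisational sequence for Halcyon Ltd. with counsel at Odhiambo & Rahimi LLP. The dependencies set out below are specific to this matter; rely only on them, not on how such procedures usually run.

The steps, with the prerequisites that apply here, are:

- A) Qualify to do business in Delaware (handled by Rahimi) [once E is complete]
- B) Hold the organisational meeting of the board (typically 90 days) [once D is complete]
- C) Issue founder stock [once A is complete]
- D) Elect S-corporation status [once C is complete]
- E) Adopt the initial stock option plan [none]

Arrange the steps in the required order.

E is the only step with nothing outstanding, so it goes first.
A needed E, now all done → A.
That leaves C as the only ready step → C.
Next only D has its prerequisites met → D.
Next only B has its prerequisites met → B.

E, A, C, D, B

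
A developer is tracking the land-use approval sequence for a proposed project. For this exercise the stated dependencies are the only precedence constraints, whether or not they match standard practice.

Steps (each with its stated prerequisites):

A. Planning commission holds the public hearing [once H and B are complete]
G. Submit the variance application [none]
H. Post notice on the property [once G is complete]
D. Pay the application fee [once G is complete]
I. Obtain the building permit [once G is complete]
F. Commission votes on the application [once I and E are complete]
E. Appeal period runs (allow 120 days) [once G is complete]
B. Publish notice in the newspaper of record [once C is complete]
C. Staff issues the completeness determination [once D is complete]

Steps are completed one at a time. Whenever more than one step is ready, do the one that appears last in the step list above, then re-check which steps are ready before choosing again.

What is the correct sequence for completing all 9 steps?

G is the only step with nothing outstanding, so it goes first.
Now E, I, D and H have their prerequisites met. E is listed later, so E next.
Ready: I, D and H. I is listed later → I.
Ready: F, D and H. F is listed later → F.
D and H are both available; D is listed later → D.
C now also ready, so the ready set is {C, H}; C is listed later → C.
B now also ready, so the ready set is {B, H}; B is listed later → B.
H needed G, now all done → H.
A needed B and H, now all done → A.

G → E → I → F → D → C → B → H → A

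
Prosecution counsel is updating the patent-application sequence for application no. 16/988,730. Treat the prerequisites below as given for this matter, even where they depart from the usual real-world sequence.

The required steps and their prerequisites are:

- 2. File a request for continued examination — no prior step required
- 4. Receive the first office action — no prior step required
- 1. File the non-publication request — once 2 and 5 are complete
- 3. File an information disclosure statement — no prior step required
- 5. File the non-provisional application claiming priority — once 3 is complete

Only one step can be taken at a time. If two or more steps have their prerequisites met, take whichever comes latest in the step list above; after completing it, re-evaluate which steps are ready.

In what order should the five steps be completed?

3, 4 and 2 have no prerequisites; 3 is listed later, so 3 is first.
5, 4 and 2 are all available; 5 is listed later → 5.
Now 4 and 2 have their prerequisites met. 4 is listed later, so 4 next.
2 is the only step now ready → 2.
1 needed 5 and 2, now all done → 1.

3, 5, 4, 2, 1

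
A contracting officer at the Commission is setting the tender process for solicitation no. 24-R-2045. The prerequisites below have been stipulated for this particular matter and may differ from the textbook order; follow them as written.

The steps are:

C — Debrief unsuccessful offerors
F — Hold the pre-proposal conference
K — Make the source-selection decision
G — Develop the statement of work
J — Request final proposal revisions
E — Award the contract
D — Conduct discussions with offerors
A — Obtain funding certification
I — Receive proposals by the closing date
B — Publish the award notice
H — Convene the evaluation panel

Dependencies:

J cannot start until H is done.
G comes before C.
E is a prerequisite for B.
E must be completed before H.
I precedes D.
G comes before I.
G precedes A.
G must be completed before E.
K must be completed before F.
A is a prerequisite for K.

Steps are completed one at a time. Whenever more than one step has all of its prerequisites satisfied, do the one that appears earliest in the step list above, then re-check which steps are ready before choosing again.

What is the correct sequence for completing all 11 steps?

G is the only step with nothing outstanding, so it goes first.
C, E, A and I are all available; C is listed earlier → C.
E, A and I are all available; E is listed earlier → E.
A, I, B and H are all available; A is listed earlier → A.
Now K, I, B and H have their prerequisites met. K is listed earlier, so K next.
Now F, I, B and H have their prerequisites met. F is listed earlier, so F next.
Ready: I, B and H. I is listed earlier → I.
D now also ready, so the ready set is {D, B, H}; D is listed earlier → D.
Ready: B and H. B is listed earlier → B.
That leaves H as the only ready step → H.
J is the only step now ready → J.

G, C, E, A, K, F, I, D, B, H, J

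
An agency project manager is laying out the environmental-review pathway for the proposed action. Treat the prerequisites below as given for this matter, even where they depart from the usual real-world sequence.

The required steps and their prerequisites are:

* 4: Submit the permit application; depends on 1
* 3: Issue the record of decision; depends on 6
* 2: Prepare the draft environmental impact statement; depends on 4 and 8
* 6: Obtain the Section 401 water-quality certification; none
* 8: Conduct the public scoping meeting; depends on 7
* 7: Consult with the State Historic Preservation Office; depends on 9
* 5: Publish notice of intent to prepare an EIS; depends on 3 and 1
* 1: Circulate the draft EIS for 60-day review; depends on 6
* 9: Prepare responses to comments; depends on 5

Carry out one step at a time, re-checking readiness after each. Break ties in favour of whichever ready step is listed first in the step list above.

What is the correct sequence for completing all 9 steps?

6, 3, 1, 4, 5, 9, 7, 8, 2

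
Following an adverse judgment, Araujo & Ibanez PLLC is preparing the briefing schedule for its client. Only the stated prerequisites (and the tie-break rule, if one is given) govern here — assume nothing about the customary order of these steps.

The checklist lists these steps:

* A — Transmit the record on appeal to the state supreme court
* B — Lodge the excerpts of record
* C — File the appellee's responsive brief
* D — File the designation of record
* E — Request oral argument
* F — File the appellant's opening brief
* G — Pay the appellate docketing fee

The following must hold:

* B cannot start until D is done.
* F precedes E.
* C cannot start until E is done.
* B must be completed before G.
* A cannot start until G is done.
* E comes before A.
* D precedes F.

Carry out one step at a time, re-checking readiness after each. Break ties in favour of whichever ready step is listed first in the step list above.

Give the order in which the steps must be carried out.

D, B, F, E, C, G, A

D is the only step with nothing outstanding, so it goes first.
Now B and F have their prerequisites met. B is listed earlier, so B next.
F and G are both available; F is listed earlier → F.
Now E and G have their prerequisites met. E is listed earlier, so E next.
C now also ready, so the ready set is {C, G}; C is listed earlier → C.
G needed B, now all done → G.
Next only A has its prerequisites met → A.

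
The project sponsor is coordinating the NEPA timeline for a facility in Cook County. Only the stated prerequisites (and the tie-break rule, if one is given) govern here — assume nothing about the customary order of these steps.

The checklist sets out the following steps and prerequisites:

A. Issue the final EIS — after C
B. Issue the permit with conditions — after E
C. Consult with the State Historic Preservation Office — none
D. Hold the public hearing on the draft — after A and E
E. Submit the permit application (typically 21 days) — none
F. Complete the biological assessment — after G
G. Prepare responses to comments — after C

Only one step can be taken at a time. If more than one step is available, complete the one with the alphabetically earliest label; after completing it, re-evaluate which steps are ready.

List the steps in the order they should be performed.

C → A → E → B → D → G → F

C and E have no prerequisites; C has the earlier label, so C is first.
Now A, E and G have their prerequisites met. A has the earlier label, so A next.
Ready: E and G. E has the earlier label → E.
B, D and G are all available; B has the earlier label → B.
Now D and G have their prerequisites met. D has the earlier label, so D next.
That leaves G as the only ready step → G.
F needed G, now all done → F.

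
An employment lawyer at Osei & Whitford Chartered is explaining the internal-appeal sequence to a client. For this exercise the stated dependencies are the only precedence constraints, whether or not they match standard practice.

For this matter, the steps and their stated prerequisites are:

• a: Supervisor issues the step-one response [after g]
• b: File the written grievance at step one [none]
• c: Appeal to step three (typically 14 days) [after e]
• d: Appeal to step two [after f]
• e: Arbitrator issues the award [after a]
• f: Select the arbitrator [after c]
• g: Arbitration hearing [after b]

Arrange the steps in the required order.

b is the only step with nothing outstanding, so it goes first.
Next only g has its prerequisites met → g.
a is the only step now ready → a.
e needed a, now all done → e.
c is the only step now ready → c.
f needed c, now all done → f.
That leaves d as the only ready step → d.

b g a e c f d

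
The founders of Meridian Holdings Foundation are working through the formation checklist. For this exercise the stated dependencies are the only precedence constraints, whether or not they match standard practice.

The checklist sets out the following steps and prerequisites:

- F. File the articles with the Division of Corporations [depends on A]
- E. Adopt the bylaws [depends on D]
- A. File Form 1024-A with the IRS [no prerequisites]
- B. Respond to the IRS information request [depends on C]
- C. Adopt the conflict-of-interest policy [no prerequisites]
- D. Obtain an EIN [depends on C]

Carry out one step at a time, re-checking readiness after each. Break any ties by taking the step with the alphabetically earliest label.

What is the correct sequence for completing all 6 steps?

A C B D E F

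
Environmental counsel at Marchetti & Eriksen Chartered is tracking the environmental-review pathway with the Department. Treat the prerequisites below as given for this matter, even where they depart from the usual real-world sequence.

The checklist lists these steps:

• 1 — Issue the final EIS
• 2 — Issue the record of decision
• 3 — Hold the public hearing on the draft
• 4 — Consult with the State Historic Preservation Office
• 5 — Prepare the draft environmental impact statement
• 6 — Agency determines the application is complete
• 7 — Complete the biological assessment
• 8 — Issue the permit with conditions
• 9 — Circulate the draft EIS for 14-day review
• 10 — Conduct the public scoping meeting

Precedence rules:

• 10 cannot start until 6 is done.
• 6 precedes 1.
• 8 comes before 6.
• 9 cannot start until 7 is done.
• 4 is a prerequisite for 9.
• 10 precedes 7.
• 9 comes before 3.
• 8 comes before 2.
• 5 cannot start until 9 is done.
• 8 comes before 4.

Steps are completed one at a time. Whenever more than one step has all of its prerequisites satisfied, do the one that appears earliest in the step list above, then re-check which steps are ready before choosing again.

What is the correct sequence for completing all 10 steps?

8 2 4 6 1 10 7 9 3 5

Only 8 has no prerequisites, so it is first.
2, 4 and 6 are all available; 2 is listed earlier → 2.
Now 4 and 6 have their prerequisites met. 4 is listed earlier, so 4 next.
6 is the only step now ready → 6.
Now 1 and 10 have their prerequisites met. 1 is listed earlier, so 1 next.
That leaves 10 as the only ready step → 10.
7 is the only step now ready → 7.
9 is the only step now ready → 9.
3 and 5 are both available; 3 is listed earlier → 3.
That leaves 5 as the only ready step → 5.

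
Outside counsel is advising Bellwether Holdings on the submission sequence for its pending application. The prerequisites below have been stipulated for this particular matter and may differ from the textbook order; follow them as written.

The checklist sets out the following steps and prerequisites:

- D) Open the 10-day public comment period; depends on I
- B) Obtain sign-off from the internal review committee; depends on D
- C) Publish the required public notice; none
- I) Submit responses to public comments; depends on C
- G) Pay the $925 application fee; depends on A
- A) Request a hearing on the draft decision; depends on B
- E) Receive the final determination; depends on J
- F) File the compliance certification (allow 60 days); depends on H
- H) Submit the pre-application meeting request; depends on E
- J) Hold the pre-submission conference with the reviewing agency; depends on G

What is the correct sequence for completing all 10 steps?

C, I, D, B, A, G, J, E, H, F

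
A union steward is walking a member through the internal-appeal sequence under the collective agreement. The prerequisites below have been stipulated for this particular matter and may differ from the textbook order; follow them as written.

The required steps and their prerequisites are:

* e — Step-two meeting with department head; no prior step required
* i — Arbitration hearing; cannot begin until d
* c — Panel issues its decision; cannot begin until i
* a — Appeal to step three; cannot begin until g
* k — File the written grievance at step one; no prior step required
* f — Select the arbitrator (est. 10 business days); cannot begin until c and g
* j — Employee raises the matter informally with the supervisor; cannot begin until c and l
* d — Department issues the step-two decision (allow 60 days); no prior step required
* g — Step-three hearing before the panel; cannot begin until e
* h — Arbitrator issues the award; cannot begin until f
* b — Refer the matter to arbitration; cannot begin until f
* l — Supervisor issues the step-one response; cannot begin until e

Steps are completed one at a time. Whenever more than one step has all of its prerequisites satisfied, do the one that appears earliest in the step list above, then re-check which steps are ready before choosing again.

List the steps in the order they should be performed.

e, k and d have no prerequisites; e is listed earlier, so e is first.
Now k, d, g and l have their prerequisites met. k is listed earlier, so k next.
d, g and l are all available; d is listed earlier → d.
i now also ready, so the ready set is {i, g, l}; i is listed earlier → i.
c now also ready, so the ready set is {c, g, l}; c is listed earlier → c.
Ready: g and l. g is listed earlier → g.
a and f now also ready, so the ready set is {a, f, l}; a is listed earlier → a.
f and l are both available; f is listed earlier → f.
h and b now also ready, so the ready set is {h, b, l}; h is listed earlier → h.
b and l are both available; b is listed earlier → b.
l needed e, now all done → l.
That leaves j as the only ready step → j.

e, k, d, i, c, g, a, f, h, b, l, j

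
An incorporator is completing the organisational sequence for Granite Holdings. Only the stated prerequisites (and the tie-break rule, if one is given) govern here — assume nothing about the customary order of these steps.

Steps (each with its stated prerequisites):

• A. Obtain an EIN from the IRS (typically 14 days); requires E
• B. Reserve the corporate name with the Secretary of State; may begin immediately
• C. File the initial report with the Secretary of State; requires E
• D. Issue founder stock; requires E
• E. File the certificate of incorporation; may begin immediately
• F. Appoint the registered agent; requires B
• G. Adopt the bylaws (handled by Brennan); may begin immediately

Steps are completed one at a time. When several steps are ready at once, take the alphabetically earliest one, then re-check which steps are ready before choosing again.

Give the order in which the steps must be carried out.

B E A C D F G

Nothing is required for B, E and G. B has the earlier label → B first.
F now also ready, so the ready set is {E, F, G}; E has the earlier label → E.
Ready: A, C, D, F and G. A has the earlier label → A.
Now C, D, F and G have their prerequisites met. C has the earlier label, so C next.
Ready: D, F and G. D has the earlier label → D.
Now F and G have their prerequisites met. F has the earlier label, so F next.
Next only G has its prerequisites met → G.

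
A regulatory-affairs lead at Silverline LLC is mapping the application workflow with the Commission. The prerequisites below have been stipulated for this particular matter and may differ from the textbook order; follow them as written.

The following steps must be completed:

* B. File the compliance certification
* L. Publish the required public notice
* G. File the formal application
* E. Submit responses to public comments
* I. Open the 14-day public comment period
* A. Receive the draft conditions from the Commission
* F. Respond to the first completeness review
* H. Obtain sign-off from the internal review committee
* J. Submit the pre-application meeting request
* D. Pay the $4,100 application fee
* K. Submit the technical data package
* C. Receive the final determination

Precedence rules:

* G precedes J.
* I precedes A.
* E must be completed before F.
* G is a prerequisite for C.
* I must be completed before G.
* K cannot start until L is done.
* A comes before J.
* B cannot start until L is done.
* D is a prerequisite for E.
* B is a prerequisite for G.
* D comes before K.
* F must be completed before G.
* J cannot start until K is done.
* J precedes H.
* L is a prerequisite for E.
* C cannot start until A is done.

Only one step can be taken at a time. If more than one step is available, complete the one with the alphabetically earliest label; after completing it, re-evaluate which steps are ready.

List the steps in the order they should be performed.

D, I, A, L, B, E, F, G, C, K, J, H

D, I and L have no prerequisites; D has the earlier label, so D is first.
I and L are both available; I has the earlier label → I.
Ready: A and L. A has the earlier label → A.
L is the only step now ready → L.
B, E and K are all available; B has the earlier label → B.
Ready: E and K. E has the earlier label → E.
F now also ready, so the ready set is {F, K}; F has the earlier label → F.
G now also ready, so the ready set is {G, K}; G has the earlier label → G.
C now also ready, so the ready set is {C, K}; C has the earlier label → C.
That leaves K as the only ready step → K.
J needed A, G and K, now all done → J.
H needed J, now all done → H.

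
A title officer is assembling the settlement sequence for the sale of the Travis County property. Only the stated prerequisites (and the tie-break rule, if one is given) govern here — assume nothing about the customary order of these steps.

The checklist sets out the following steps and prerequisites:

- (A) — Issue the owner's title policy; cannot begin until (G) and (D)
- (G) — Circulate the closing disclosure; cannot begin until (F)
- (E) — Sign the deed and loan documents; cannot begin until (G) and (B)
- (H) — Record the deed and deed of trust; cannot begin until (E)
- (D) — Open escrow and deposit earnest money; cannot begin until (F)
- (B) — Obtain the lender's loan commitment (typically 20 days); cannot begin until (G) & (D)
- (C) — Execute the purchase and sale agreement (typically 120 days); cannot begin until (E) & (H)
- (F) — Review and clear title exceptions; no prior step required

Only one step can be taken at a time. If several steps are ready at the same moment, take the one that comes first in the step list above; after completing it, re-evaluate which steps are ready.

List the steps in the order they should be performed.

(F) is the only step with nothing outstanding, so it goes first.
Ready: (G) and (D). (G) is listed earlier → (G).
(D) needed (F), now all done → (D).
Now (A) and (B) have their prerequisites met. (A) is listed earlier, so (A) next.
That leaves (B) as the only ready step → (B).
Next only (E) has its prerequisites met → (E).
(H) needed (E), now all done → (H).
(C) needed (E) and (H), now all done → (C).

(F) → (G) → (D) → (A) → (B) → (E) → (H) → (C)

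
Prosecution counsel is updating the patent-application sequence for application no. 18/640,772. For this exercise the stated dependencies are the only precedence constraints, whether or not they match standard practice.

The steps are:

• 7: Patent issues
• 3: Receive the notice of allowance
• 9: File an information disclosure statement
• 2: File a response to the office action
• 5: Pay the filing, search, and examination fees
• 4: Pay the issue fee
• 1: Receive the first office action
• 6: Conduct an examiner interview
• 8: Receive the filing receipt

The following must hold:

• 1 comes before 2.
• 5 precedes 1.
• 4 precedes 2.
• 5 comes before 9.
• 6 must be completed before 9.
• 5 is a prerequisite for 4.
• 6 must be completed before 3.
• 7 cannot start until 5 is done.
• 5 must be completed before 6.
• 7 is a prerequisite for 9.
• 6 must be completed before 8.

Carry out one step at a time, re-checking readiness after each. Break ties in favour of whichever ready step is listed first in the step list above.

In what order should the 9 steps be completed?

5 has no prerequisites → 5 first.
7, 4, 1 and 6 are all available; 7 is listed earlier → 7.
Now 4, 1 and 6 have their prerequisites met. 4 is listed earlier, so 4 next.
1 and 6 are both available; 1 is listed earlier → 1.
2 now also ready, so the ready set is {2, 6}; 2 is listed earlier → 2.
6 needed 5, now all done → 6.
3, 9 and 8 are all available; 3 is listed earlier → 3.
Ready: 9 and 8. 9 is listed earlier → 9.
8 needed 6, now all done → 8.

5 7 4 1 2 6 3 9 8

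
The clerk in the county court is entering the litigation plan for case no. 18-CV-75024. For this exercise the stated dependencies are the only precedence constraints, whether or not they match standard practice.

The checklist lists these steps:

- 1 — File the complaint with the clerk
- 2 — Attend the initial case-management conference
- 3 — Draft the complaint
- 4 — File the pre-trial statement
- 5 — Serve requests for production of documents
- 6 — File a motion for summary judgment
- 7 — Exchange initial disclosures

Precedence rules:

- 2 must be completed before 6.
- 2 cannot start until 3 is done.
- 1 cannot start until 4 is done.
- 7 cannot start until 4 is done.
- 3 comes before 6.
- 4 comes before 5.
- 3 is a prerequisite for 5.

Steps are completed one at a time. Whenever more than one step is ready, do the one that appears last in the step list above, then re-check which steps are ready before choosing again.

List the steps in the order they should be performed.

4, 7, 3, 5, 2, 6, 1

4 and 3 have no prerequisites; 4 is listed later, so 4 is first.
7 and 1 now also ready, so the ready set is {7, 3, 1}; 7 is listed later → 7.
Ready: 3 and 1. 3 is listed later → 3.
Ready: 5, 2 and 1. 5 is listed later → 5.
2 and 1 are both available; 2 is listed later → 2.
6 now also ready, so the ready set is {6, 1}; 6 is listed later → 6.
1 needed 4, now all done → 1.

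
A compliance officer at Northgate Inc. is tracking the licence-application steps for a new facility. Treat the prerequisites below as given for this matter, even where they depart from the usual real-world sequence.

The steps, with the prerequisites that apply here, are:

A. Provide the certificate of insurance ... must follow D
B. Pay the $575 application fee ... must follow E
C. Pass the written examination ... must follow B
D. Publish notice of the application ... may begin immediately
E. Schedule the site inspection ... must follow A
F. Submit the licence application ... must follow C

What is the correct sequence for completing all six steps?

D is the only step with nothing outstanding, so it goes first.
A needed D, now all done → A.
E is the only step now ready → E.
B is the only step now ready → B.
Next only C has its prerequisites met → C.
Next only F has its prerequisites met → F.

D → A → E → B → C → F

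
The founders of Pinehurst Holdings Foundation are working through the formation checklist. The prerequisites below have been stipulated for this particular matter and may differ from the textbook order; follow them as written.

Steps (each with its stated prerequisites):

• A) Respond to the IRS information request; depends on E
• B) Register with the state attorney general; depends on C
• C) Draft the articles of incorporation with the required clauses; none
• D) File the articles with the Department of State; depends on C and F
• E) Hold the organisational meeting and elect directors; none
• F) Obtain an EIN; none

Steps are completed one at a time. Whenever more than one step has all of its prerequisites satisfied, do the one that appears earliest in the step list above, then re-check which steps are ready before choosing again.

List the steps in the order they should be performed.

C, B, E, A, F, D

C, E and F have no prerequisites; C is listed earlier, so C is first.
B, E and F are all available; B is listed earlier → B.
Now E and F have their prerequisites met. E is listed earlier, so E next.
A now also ready, so the ready set is {A, F}; A is listed earlier → A.
Next only F has its prerequisites met → F.
D is the only step now ready → D.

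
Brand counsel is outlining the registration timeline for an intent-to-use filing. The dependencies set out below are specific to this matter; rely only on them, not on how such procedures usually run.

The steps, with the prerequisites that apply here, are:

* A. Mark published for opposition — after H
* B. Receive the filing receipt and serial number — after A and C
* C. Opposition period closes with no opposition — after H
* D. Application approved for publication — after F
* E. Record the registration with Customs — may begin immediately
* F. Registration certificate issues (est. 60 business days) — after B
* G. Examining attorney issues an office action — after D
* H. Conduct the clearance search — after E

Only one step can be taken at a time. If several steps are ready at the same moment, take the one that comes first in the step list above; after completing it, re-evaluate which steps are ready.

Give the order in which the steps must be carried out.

E has no prerequisites → E first.
H needed E, now all done → H.
Ready: A and C. A is listed earlier → A.
C needed H, now all done → C.
B is the only step now ready → B.
F is the only step now ready → F.
D is the only step now ready → D.
That leaves G as the only ready step → G.

E, H, A, C, B, F, D, G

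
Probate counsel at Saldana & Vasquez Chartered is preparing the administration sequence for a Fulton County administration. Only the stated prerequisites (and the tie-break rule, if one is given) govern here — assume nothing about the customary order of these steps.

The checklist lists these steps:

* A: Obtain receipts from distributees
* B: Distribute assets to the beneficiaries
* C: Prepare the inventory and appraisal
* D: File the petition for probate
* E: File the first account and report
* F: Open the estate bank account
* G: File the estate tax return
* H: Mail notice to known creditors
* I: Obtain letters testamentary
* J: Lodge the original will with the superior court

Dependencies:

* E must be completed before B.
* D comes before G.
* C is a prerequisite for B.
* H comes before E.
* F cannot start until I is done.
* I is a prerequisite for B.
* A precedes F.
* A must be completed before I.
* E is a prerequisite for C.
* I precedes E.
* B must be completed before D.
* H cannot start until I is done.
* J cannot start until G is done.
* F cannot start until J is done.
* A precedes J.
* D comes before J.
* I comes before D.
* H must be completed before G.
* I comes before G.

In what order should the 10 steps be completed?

A → I → H → E → C → B → D → G → J → F

A is the only step with nothing outstanding, so it goes first.
I needed A, now all done → I.
H needed I, now all done → H.
E is the only step now ready → E.
Next only C has its prerequisites met → C.
Next only B has its prerequisites met → B.
D needed B and I, now all done → D.
G needed D, H and I, now all done → G.
J needed A, D and G, now all done → J.
F is the only step now ready → F.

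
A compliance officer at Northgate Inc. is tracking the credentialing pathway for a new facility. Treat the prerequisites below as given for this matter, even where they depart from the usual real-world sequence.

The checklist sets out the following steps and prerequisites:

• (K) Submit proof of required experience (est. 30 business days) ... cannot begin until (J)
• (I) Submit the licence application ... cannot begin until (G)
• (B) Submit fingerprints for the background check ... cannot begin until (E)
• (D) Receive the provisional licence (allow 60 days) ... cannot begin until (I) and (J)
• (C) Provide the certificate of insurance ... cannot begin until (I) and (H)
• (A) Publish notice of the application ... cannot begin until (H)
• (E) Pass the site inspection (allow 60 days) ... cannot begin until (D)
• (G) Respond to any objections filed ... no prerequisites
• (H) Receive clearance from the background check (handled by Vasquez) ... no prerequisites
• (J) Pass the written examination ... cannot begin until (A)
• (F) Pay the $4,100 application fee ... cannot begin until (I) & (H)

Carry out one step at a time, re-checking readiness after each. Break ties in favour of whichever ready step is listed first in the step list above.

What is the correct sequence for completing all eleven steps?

Nothing is required for (G) and (H). (G) is listed earlier → (G) first.
(I) now also ready, so the ready set is {(I), (H)}; (I) is listed earlier → (I).
Next only (H) has its prerequisites met → (H).
Ready: (C), (A) and (F). (C) is listed earlier → (C).
(A) and (F) are both available; (A) is listed earlier → (A).
Now (J) and (F) have their prerequisites met. (J) is listed earlier, so (J) next.
(K), (D) and (F) are all available; (K) is listed earlier → (K).
Ready: (D) and (F). (D) is listed earlier → (D).
(E) and (F) are both available; (E) is listed earlier → (E).
(B) now also ready, so the ready set is {(B), (F)}; (B) is listed earlier → (B).
(F) needed (I) and (H), now all done → (F).

(G) → (I) → (H) → (C) → (A) → (J) → (K) → (D) → (E) → (B) → (F)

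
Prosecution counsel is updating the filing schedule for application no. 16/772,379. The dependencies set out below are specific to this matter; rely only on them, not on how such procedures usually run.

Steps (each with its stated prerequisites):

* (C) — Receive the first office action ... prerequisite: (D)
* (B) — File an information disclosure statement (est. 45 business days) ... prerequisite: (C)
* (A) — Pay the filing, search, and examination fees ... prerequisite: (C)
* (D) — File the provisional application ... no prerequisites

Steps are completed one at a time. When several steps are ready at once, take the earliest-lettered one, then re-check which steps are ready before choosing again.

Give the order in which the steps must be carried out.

(D), (C), (A), (B)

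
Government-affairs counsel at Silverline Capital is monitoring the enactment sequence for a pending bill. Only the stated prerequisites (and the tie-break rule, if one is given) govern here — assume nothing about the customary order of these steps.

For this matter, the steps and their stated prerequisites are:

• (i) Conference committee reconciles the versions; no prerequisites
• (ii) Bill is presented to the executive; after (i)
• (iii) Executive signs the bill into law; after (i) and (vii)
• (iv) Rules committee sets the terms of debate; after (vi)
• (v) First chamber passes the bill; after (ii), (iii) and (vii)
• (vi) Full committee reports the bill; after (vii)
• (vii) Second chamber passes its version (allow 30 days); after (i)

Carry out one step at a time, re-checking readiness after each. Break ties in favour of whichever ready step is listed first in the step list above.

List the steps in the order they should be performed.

Only (i) has no prerequisites, so it is first.
Now (ii) and (vii) have their prerequisites met. (ii) is listed earlier, so (ii) next.
(vii) needed (i), now all done → (vii).
Ready: (iii) and (vi). (iii) is listed earlier → (iii).
(v) now also ready, so the ready set is {(v), (vi)}; (v) is listed earlier → (v).
Next only (vi) has its prerequisites met → (vi).
(iv) needed (vi), now all done → (iv).

(i) (ii) (vii) (iii) (v) (vi) (iv)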